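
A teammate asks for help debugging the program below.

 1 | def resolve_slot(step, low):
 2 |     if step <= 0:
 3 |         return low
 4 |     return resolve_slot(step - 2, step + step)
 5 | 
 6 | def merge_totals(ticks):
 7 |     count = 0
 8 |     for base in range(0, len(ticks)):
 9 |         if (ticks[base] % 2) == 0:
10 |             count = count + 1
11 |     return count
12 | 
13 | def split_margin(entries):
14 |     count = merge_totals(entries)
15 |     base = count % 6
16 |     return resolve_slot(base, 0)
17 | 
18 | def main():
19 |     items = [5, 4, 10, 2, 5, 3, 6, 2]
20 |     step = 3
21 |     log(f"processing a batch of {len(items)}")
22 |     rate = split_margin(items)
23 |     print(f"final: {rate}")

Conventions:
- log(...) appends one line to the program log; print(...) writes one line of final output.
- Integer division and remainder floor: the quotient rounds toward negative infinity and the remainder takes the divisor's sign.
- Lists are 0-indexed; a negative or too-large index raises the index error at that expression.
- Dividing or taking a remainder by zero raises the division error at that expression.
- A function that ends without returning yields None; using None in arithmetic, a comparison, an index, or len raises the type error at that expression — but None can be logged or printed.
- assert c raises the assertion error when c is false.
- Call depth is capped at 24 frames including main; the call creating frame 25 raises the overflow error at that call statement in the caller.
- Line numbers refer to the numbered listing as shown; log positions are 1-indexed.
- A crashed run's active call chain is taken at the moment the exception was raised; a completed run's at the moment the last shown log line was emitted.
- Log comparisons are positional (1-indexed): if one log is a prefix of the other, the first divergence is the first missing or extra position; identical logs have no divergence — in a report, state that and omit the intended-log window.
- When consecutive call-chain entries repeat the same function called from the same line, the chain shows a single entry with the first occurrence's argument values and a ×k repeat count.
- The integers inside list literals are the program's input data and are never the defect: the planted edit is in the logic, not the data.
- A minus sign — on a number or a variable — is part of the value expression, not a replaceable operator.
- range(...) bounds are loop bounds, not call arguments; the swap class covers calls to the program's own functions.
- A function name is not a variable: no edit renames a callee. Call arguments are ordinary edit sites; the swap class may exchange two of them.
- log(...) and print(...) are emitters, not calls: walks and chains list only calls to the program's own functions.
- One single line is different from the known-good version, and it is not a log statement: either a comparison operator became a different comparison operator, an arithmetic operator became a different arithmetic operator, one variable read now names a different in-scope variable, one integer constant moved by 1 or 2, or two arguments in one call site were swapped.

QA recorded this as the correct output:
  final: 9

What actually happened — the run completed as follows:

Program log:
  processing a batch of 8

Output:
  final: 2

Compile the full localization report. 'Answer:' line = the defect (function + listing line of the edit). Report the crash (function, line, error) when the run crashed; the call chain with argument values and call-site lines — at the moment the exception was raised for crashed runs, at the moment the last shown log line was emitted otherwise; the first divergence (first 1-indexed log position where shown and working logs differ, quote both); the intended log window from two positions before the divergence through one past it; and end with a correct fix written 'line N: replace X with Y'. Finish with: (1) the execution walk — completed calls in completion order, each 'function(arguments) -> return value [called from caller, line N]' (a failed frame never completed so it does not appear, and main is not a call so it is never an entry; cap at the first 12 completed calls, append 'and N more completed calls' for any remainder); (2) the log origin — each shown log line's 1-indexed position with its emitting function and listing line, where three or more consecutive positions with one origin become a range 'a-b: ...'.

Answer: the defect is in resolve_slot at line 4.
The tell: Log streams are identical — the defect surfaces only in the printed output.
Call chain: main.
First divergence: there is none — every log position agrees.
Execution walk:
  merge_totals([5, 4, 10, 2, 5, 3, 6, 2]) -> 5  [called from split_margin, line 14]
  resolve_slot(-1, 2) -> 2  [called from resolve_slot, line 4]
  resolve_slot(1, 6) -> 2  [called from resolve_slot, line 4]
  resolve_slot(3, 10) -> 2  [called from resolve_slot, line 4]
  resolve_slot(5, 0) -> 2  [called from split_margin, line 16]
  split_margin([5, 4, 10, 2, 5, 3, 6, 2]) -> 2  [called from main, line 22]
Log origin:
  1: emitted by main (line 21)
A correct fix: line 4: replace `step + step` with `low + step`.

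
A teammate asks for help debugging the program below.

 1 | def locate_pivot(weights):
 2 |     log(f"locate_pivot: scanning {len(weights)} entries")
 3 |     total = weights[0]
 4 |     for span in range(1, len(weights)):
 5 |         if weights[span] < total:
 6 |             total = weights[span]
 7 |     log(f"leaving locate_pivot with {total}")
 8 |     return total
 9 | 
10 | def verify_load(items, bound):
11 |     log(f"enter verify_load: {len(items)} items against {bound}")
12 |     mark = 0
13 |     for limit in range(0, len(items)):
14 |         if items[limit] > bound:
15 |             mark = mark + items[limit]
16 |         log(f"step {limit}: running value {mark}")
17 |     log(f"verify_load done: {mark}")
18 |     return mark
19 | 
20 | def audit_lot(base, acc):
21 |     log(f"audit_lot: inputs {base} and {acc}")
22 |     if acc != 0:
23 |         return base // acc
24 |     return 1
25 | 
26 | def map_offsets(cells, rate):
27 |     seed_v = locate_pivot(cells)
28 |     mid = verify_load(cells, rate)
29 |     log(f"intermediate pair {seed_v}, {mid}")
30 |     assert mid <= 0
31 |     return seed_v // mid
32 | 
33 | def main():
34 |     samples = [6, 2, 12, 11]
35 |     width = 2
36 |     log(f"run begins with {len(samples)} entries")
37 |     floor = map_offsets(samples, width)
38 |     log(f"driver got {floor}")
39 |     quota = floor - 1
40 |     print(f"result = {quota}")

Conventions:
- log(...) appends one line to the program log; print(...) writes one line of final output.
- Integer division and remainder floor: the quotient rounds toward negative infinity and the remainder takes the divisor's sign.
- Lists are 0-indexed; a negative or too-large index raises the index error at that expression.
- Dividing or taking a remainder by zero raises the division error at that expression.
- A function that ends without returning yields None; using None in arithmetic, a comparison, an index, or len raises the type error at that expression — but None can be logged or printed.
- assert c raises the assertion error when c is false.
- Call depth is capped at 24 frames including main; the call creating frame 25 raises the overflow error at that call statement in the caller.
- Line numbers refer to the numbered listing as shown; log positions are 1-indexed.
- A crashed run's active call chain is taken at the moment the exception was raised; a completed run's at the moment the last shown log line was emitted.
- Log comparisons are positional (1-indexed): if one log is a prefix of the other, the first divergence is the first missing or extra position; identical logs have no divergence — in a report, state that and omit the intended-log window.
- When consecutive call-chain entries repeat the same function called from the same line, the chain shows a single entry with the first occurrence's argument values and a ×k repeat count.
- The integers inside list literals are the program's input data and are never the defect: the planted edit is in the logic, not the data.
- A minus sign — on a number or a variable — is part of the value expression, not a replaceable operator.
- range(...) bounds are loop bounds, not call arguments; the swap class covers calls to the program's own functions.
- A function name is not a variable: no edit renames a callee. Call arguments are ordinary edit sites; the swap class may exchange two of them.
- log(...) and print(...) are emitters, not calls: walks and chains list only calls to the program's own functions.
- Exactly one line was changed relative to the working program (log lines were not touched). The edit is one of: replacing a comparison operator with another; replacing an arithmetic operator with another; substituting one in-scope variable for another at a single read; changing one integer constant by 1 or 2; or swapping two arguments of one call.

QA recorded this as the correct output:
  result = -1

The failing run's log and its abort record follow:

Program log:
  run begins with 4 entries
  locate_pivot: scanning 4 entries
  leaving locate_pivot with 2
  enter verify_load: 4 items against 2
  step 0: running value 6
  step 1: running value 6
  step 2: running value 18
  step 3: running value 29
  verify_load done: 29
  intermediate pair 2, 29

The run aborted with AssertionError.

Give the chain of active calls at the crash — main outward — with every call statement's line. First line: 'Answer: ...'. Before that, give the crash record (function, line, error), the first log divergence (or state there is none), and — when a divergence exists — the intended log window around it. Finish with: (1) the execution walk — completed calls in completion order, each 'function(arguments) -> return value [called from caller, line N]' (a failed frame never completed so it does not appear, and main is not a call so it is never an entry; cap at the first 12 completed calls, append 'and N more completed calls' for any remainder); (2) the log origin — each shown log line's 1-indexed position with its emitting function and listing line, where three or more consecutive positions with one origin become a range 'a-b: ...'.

Answer: main -> map_offsets (called at line 37).
Key fact: Only 10 log lines were emitted before the run died; the intended continuation was 'driver got 0'.
Crash: map_offsets, line 30, AssertionError.
First divergence: position 11; the shown log stops at 10 lines while the working version next logs 'driver got 0'.
Intended log window:
  9: verify_load done: 29
  10: intermediate pair 2, 29
  11: driver got 0
Execution walk:
  locate_pivot([6, 2, 12, 11]) -> 2  [called from map_offsets, line 27]
  verify_load([6, 2, 12, 11], 2) -> 29  [called from map_offsets, line 28]
Log line origins:
  1 — main, line 36
  2 — locate_pivot, line 2
  3 — locate_pivot, line 7
  4 — verify_load, line 11
  5-8 — verify_load, line 16
  9 — verify_load, line 17
  10 — map_offsets, line 29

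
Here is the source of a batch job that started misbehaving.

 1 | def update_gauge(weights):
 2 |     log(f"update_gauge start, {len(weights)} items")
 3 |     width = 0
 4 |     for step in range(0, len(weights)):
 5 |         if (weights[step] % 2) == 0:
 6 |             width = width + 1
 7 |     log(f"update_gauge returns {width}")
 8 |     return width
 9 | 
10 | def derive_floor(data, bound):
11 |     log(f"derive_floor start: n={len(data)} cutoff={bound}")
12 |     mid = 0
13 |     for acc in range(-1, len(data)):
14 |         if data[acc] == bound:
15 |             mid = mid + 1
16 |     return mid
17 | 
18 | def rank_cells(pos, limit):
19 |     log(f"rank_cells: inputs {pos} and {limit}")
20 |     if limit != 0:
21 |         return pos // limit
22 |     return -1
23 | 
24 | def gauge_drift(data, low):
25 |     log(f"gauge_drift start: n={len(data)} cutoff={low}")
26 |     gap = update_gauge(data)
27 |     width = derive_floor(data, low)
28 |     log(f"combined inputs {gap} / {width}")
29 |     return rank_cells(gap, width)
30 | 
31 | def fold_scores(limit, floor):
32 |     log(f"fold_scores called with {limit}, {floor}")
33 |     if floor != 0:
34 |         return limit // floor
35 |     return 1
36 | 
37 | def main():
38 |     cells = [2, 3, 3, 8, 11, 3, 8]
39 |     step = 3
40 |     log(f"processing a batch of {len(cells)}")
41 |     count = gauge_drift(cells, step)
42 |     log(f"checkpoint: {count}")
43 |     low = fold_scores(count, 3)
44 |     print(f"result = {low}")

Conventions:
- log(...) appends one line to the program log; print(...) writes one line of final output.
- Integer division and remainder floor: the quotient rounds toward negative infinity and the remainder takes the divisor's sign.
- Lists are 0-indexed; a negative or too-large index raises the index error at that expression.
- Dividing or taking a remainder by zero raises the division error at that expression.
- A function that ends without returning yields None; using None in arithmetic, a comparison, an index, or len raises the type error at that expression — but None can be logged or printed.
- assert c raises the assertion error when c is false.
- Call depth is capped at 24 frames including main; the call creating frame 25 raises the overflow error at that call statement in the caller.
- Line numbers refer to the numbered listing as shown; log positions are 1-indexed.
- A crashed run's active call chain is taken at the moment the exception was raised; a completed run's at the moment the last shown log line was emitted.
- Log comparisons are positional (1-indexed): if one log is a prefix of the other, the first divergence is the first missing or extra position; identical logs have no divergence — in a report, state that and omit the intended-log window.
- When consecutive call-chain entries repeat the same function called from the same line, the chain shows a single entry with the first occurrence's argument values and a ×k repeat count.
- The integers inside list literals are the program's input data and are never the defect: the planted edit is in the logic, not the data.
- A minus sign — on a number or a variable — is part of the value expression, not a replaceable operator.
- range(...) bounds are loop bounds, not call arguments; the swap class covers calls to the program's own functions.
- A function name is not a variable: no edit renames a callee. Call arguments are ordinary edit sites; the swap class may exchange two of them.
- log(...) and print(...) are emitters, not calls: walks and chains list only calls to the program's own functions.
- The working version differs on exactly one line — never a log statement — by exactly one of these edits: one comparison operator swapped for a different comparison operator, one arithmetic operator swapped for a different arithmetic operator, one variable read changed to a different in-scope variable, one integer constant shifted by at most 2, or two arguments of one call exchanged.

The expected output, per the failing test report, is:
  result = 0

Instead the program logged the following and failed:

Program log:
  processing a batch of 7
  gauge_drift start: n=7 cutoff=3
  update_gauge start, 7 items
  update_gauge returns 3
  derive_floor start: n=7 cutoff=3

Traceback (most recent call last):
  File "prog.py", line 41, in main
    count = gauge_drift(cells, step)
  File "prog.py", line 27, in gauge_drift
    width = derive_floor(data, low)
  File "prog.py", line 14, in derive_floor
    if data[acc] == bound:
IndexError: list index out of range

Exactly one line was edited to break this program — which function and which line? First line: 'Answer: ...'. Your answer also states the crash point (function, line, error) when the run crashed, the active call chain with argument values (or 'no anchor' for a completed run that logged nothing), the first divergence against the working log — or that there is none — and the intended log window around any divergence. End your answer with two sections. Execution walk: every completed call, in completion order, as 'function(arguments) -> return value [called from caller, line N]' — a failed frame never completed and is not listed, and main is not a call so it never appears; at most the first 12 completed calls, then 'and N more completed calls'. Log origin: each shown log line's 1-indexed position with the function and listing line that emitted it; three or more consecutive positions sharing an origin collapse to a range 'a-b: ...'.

Answer: the defect is in derive_floor at line 13.
Key fact: The faulty run's log stops after 5 lines; the working version's next line would be 'combined inputs 3 / 3'.
Crash: derive_floor, line 14, IndexError.
Call chain: main -> gauge_drift([2, 3, 3, 8, 11, 3, 8], 3) (called at line 41) -> derive_floor([2, 3, 3, 8, 11, 3, 8], 3) (called at line 27).
First divergence: position 6; the shown log stops at 5 lines while the working version next logs 'combined inputs 3 / 3'.
Intended log window:
  4: update_gauge returns 3
  5: derive_floor start: n=7 cutoff=3
  6: combined inputs 3 / 3
  7: rank_cells: inputs 3 and 3
Execution walk:
  update_gauge([2, 3, 3, 8, 11, 3, 8]) -> 3  [called from gauge_drift, line 26]
Log origin:
  1: logged in main at line 40
  2: logged in gauge_drift at line 25
  3: logged in update_gauge at line 2
  4: logged in update_gauge at line 7
  5: logged in derive_floor at line 11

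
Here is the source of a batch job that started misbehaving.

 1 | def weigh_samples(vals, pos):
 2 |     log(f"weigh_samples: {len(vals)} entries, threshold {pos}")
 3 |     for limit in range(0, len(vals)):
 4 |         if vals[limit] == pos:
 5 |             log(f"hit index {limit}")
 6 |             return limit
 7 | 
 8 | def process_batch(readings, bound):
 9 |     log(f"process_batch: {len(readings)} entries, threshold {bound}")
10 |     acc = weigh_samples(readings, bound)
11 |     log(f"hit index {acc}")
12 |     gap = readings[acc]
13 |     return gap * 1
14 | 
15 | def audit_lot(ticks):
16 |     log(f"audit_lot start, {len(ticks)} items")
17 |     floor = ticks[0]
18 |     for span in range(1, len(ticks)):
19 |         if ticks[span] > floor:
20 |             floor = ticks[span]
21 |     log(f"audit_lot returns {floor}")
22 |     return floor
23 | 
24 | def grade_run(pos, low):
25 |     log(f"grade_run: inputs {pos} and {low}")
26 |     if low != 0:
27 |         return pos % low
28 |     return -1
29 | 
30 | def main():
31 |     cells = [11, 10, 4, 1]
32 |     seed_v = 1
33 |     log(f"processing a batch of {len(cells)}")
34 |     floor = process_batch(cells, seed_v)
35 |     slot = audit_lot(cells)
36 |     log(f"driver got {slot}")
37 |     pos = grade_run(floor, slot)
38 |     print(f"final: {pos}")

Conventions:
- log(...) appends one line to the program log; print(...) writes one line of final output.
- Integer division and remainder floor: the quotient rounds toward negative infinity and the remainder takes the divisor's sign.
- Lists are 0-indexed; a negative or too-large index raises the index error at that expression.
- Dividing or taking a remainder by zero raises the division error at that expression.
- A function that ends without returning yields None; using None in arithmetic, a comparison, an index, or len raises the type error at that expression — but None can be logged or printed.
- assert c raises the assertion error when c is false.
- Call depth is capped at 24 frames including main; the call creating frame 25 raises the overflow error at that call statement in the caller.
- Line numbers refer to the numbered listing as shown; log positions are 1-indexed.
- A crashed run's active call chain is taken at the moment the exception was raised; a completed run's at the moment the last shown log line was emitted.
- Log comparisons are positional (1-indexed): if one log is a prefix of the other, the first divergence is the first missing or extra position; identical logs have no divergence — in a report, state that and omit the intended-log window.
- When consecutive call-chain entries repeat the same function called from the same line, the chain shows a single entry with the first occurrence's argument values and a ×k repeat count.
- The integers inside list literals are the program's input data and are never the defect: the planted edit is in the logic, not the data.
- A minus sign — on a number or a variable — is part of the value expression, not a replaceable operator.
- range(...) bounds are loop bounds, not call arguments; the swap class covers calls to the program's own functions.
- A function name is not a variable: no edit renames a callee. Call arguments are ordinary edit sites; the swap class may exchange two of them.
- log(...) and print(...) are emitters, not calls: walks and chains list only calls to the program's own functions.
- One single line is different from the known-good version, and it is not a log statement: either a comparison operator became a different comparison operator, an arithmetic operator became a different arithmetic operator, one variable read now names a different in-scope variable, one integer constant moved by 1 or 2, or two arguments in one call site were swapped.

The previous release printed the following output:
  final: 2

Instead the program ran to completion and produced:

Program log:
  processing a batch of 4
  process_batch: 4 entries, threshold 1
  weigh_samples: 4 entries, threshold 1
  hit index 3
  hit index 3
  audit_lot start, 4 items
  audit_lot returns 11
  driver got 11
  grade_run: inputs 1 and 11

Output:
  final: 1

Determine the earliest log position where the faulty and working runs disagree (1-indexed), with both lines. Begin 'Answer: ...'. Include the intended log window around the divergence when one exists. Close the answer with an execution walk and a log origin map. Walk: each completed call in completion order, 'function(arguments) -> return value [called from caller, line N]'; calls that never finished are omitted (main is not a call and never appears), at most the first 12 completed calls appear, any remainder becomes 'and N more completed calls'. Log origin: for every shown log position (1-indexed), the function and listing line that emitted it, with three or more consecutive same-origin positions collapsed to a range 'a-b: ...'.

Answer: at position 9 the run shows 'grade_run: inputs 1 and 11' where the working version logs 'grade_run: inputs 2 and 11'.
Intended log window:
  7: audit_lot returns 11
  8: driver got 11
  9: grade_run: inputs 2 and 11
Execution walk:
  weigh_samples([11, 10, 4, 1], 1) -> 3  [called from process_batch, line 10]
  process_batch([11, 10, 4, 1], 1) -> 1  [called from main, line 34]
  audit_lot([11, 10, 4, 1]) -> 11  [called from main, line 35]
  grade_run(1, 11) -> 1  [called from main, line 37]
Log origin:
  1 — main, line 33
  2 — process_batch, line 9
  3 — weigh_samples, line 2
  4 — weigh_samples, line 5
  5 — process_batch, line 11
  6 — audit_lot, line 16
  7 — audit_lot, line 21
  8 — main, line 36
  9 — grade_run, line 25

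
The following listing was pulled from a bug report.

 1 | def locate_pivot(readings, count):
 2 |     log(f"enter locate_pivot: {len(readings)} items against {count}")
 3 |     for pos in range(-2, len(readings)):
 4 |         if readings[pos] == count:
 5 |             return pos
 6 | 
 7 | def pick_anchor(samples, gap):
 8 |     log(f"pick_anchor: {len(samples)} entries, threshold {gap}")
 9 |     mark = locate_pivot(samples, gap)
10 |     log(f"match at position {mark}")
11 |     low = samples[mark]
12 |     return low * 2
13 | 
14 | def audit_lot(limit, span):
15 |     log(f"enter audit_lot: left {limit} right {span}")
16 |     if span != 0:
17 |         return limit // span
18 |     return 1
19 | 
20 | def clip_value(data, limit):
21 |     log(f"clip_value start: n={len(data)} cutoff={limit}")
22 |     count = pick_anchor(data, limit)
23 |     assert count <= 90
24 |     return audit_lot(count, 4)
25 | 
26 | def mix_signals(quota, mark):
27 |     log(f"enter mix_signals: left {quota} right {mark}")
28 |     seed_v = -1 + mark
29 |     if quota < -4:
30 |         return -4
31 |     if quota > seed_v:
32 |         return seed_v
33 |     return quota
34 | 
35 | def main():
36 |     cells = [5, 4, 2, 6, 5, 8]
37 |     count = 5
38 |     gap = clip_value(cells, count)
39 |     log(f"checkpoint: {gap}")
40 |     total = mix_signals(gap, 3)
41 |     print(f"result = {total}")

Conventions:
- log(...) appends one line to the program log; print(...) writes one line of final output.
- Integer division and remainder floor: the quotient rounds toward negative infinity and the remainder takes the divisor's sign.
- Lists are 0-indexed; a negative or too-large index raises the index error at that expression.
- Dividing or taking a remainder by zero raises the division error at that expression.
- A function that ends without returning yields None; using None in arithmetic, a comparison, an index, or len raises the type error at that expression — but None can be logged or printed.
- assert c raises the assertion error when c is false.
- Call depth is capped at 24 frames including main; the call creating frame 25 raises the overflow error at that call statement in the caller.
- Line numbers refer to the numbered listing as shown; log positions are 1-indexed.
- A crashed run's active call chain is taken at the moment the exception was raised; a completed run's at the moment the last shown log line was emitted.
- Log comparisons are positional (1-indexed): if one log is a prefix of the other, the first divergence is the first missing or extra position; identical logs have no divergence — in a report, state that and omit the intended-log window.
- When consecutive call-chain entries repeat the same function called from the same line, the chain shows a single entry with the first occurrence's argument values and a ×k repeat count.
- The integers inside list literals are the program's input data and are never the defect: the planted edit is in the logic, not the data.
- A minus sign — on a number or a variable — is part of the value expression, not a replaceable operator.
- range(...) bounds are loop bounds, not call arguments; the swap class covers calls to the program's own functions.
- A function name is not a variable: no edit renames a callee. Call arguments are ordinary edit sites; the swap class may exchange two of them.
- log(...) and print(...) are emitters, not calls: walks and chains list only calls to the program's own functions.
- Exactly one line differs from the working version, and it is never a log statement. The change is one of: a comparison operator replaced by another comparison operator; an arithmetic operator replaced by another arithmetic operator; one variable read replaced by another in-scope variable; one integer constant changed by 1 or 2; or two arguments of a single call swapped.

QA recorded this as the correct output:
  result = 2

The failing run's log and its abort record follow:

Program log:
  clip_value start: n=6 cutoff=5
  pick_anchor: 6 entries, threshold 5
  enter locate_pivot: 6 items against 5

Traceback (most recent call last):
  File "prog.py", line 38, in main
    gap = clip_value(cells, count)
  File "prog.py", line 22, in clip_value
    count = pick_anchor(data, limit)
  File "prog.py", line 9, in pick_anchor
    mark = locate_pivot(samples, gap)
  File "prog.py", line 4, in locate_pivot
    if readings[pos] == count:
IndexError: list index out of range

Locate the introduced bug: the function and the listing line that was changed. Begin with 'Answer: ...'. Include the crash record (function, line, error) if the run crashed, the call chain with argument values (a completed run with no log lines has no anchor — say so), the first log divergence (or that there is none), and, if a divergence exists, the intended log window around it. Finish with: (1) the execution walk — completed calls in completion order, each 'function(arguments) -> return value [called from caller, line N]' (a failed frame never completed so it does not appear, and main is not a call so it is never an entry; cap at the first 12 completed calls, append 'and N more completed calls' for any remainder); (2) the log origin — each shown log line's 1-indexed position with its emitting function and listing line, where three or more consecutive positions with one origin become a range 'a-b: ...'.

Answer: the defect is in locate_pivot at line 3.
Key observation: The log ends early — 3 lines, where the working version next logs 'match at position 0'.
Crash: locate_pivot, line 4, IndexError.
Call chain: main -> clip_value([5, 4, 2, 6, 5, 8], 5) (called at line 38) -> pick_anchor([5, 4, 2, 6, 5, 8], 5) (called at line 22) -> locate_pivot([5, 4, 2, 6, 5, 8], 5) (called at line 9).
First divergence: position 4 — the faulty run's log ends after 3 lines; the working version continues with 'match at position 0'.
Intended log window:
  2: pick_anchor: 6 entries, threshold 5
  3: enter locate_pivot: 6 items against 5
  4: match at position 0
  5: enter audit_lot: left 10 right 4
Execution walk:
  (no call completed)
Log origins:
  1 — clip_value, line 21
  2 — pick_anchor, line 8
  3 — locate_pivot, line 2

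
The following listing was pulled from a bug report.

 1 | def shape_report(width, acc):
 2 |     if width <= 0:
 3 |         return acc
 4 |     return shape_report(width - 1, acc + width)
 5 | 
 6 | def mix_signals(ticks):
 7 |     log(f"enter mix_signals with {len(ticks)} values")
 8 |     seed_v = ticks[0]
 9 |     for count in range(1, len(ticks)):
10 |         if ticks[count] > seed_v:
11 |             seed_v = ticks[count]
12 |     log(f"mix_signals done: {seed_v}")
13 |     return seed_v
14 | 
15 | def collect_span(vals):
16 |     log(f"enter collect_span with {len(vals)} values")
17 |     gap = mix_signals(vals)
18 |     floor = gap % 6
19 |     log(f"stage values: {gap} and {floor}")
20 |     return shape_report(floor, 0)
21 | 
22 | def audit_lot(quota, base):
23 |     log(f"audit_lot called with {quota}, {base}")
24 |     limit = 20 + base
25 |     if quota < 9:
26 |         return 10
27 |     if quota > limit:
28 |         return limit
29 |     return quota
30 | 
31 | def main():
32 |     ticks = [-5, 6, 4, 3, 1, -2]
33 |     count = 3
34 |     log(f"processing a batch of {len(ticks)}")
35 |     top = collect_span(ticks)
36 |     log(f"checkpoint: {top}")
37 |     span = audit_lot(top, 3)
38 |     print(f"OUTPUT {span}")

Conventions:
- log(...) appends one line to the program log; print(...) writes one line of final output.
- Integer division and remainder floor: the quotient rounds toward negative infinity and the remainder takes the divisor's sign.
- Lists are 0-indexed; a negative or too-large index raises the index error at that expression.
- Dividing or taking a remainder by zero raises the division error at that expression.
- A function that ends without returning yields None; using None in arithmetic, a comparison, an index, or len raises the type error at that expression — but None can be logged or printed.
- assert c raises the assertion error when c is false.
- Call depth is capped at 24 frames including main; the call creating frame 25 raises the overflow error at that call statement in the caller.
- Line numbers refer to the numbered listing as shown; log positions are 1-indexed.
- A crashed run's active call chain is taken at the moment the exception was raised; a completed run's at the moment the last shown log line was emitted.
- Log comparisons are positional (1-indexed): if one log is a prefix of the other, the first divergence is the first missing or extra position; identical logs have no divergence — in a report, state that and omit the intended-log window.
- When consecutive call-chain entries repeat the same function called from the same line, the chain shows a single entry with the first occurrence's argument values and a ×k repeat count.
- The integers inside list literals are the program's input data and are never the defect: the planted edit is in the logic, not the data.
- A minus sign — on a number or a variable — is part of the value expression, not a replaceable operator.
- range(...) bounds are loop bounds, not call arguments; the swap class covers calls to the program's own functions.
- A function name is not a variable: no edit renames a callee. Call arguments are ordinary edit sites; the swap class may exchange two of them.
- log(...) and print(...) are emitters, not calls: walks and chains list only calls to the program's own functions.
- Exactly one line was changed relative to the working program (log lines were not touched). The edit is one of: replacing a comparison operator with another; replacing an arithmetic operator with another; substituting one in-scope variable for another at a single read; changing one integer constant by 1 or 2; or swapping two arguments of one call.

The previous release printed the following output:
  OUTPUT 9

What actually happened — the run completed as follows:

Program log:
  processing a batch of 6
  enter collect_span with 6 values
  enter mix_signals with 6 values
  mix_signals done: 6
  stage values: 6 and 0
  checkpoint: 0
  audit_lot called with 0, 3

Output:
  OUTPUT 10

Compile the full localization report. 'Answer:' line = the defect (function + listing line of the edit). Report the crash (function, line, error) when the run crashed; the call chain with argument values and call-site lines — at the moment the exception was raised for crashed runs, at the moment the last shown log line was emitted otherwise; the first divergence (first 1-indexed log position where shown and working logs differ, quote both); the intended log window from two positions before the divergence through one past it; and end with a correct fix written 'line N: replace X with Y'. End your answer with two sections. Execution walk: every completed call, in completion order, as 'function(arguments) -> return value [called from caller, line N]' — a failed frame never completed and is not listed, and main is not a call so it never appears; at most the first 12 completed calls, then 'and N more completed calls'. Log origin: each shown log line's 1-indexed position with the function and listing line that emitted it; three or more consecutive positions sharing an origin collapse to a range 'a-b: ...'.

Answer: the defect is in audit_lot at line 26.
The tell: No log line changed; the fault shows up purely in the output.
Call chain: main -> audit_lot(0, 3) (called at line 37).
First divergence: none (the log streams are identical).
Execution walk:
  mix_signals([-5, 6, 4, 3, 1, -2]) -> 6  [called from collect_span, line 17]
  shape_report(0, 0) -> 0  [called from collect_span, line 20]
  collect_span([-5, 6, 4, 3, 1, -2]) -> 0  [called from main, line 35]
  audit_lot(0, 3) -> 10  [called from main, line 37]
Log origin:
  1: emitted by main (line 34)
  2: emitted by collect_span (line 16)
  3: emitted by mix_signals (line 7)
  4: emitted by mix_signals (line 12)
  5: emitted by collect_span (line 19)
  6: emitted by main (line 36)
  7: emitted by audit_lot (line 23)
A correct fix: line 26: replace `10` with `9`.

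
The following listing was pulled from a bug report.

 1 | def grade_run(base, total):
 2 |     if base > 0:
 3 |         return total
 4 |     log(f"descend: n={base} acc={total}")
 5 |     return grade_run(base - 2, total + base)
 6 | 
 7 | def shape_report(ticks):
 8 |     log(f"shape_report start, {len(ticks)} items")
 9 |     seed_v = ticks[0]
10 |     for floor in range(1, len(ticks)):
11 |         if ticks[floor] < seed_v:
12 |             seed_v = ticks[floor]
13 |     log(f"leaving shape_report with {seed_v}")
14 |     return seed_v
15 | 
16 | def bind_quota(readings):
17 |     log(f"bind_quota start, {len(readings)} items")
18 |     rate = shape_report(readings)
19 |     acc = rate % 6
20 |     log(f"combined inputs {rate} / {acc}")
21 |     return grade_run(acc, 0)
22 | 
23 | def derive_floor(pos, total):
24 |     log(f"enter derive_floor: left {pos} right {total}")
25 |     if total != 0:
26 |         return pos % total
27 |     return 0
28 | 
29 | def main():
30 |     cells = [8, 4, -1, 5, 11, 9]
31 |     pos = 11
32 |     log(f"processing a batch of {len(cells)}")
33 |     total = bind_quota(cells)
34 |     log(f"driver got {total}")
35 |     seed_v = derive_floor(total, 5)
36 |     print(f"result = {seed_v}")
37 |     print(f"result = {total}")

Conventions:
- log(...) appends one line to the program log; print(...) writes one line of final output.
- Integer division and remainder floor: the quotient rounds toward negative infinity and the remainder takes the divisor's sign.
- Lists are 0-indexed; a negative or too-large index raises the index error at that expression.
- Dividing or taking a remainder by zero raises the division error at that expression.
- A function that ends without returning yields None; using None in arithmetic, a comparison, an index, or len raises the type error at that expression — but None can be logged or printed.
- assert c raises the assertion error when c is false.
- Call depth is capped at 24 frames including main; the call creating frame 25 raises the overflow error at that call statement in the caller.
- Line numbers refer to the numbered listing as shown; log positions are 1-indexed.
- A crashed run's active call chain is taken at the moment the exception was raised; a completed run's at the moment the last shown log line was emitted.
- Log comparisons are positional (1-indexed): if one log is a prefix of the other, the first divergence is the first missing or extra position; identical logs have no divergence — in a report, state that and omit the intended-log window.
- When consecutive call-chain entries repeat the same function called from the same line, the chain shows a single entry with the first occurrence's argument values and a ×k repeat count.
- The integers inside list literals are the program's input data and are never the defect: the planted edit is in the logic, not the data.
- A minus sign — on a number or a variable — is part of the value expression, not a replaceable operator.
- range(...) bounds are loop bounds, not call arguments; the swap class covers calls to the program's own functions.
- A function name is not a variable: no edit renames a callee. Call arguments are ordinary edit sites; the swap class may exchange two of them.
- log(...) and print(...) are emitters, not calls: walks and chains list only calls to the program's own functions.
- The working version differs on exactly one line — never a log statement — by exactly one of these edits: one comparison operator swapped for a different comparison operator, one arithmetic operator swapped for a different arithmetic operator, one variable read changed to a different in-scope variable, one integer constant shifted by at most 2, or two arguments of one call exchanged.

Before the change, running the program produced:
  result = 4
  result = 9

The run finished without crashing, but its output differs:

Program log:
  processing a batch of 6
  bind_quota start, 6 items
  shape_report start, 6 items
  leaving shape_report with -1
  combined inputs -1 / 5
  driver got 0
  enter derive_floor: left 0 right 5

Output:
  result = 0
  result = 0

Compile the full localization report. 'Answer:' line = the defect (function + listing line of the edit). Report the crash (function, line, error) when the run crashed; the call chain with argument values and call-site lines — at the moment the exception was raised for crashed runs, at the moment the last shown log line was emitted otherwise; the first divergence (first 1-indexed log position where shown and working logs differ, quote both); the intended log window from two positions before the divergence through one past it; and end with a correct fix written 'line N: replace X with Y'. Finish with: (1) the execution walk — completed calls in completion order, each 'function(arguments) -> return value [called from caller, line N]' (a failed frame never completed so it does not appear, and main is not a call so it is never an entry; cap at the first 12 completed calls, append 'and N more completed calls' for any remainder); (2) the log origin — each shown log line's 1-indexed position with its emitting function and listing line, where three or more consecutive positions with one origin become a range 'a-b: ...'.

Answer: the defect is in grade_run at line 2.
Core observation: Log line 6 is where behavior first shows: 'driver got 0' appears instead of 'descend: n=5 acc=0'.
Call chain: main -> derive_floor(0, 5) (called at line 35).
First divergence: position 6; shown 'driver got 0' vs intended 'descend: n=5 acc=0'.
Intended log window:
  4: leaving shape_report with -1
  5: combined inputs -1 / 5
  6: descend: n=5 acc=0
  7: descend: n=3 acc=5
Execution walk:
  shape_report([8, 4, -1, 5, 11, 9]) -> -1  [called from bind_quota, line 18]
  grade_run(5, 0) -> 0  [called from bind_quota, line 21]
  bind_quota([8, 4, -1, 5, 11, 9]) -> 0  [called from main, line 33]
  derive_floor(0, 5) -> 0  [called from main, line 35]
Log line origins:
  1: logged in main at line 32
  2: logged in bind_quota at line 17
  3: logged in shape_report at line 8
  4: logged in shape_report at line 13
  5: logged in bind_quota at line 20
  6: logged in main at line 34
  7: logged in derive_floor at line 24
A correct fix: line 2: replace `>` with `<=`.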